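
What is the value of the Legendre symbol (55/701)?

-1

701 ≡ 1 (mod 4), so quadratic reciprocity gives (55/701) = (701/55). Reduce: 701 ≡ 41 (mod 55). Now have (41/55).
41 ≡ 1 (mod 4), so quadratic reciprocity gives (41/55) = (55/41). Reduce: 55 ≡ 14 (mod 41). Now have (14/41).
Factor out 2: 14 = 2·7. Since 41 ≡ 1 (mod 8), (2/41) = +1. Now have (7/41).
41 ≡ 1 (mod 4), so quadratic reciprocity gives (7/41) = (41/7). Reduce: 41 ≡ 6 (mod 7). Now have (6/7).
Factor out 2: 6 = 2·3. Since 7 ≡ 7 (mod 8), (2/7) = +1. Now have (3/7).
Both 3 ≡ 3 and 7 ≡ 3 (mod 4), so reciprocity gives (3/7) = -(7/3). Reduce: 7 ≡ 1 (mod 3). Now have -(1/3).
(1/3) = 1. Collecting the sign factors: -1.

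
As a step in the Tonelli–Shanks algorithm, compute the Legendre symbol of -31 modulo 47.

1

Reduce the numerator: -31 ≡ 16 (mod 47), so (-31/47) = (16/47).
Factor out 2: 16 = 2^4. Since 47 ≡ 7 (mod 8), (2/47) = +1, and (2/47)^4 = +1. Now have (1/47).
(1/47) = 1. Collecting the sign factors: 1.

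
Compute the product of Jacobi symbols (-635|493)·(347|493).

-1

By multiplicativity, (-635·347|493) = (-635|493)·(347|493).
First factor (-635|493):
(-635|493)
  = (635|493)    [493 ≡ 1 mod 4 ⇒ (-1|493) = +1]
  = (142|493)    [635 ≡ 142 mod 493]
  = -(71|493)    [493 ≡ 5 mod 8 ⇒ (2|493) = -1]
  = -(493|71)    [QR: 493 ≡ 1 mod 4, sign kept]
  = -(67|71)    [493 ≡ 67 mod 71]
  = (71|67)    [QR: both ≡ 3 mod 4, sign flips]
  = (4|67)    [71 ≡ 4 mod 67]
  = (1|67)    [67 ≡ 3 mod 8 ⇒ (2|67)^2 = +1]
  = 1    [(1|67) = 1]
Second factor (347|493):
(347|493)
  = (493|347)    [QR: 493 ≡ 1 mod 4, sign kept]
  = (146|347)    [493 ≡ 146 mod 347]
  = -(73|347)    [347 ≡ 3 mod 8 ⇒ (2|347) = -1]
  = -(347|73)    [QR: 73 ≡ 1 mod 4, sign kept]
  = -(55|73)    [347 ≡ 55 mod 73]
  = -(73|55)    [QR: 73 ≡ 1 mod 4, sign kept]
  = -(18|55)    [73 ≡ 18 mod 55]
  = -(9|55)    [55 ≡ 7 mod 8 ⇒ (2|55) = +1]
  = -(55|9)    [QR: 9 ≡ 1 mod 4, sign kept]
  = -(1|9)    [55 ≡ 1 mod 9]
  = -1    [(1|9) = 1]
Product: (1)·(-1) = -1.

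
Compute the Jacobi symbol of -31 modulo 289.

Reduce the numerator: -31 ≡ 258 (mod 289), so (-31 / 289) = (258 / 289).
Factor out 2: 258 = 2·129. Since 289 ≡ 1 (mod 8), (2 / 289) = +1. Now have (129 / 289).
129 ≡ 1 (mod 4), so quadratic reciprocity gives (129 / 289) = (289 / 129). Reduce: 289 ≡ 31 (mod 129). Now have (31 / 129).
129 ≡ 1 (mod 4), so quadratic reciprocity gives (31 / 129) = (129 / 31). Reduce: 129 ≡ 5 (mod 31). Now have (5 / 31).
5 ≡ 1 (mod 4), so quadratic reciprocity gives (5 / 31) = (31 / 5). Reduce: 31 ≡ 1 (mod 5). Now have (1 / 5).
(1 / 5) = 1. Collecting the sign factors: 1.

1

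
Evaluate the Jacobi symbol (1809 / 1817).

1

1809 ≡ 1 (mod 4), so quadratic reciprocity gives (1809 / 1817) = (1817 / 1809). Reduce: 1817 ≡ 8 (mod 1809). Now have (8 / 1809).
Factor out 2: 8 = 2^3. Since 1809 ≡ 1 (mod 8), (2 / 1809) = +1, and (2 / 1809)^3 = +1. Now have (1 / 1809).
(1 / 1809) = 1. Collecting the sign factors: 1.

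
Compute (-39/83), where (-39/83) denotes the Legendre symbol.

Reduce the numerator: -39 ≡ 44 (mod 83), so (-39/83) = (44/83).
Factor out 2: 44 = 2^2·11. Since 83 ≡ 3 (mod 8), (2/83) = -1, and (2/83)^2 = +1. Now have (11/83).
Both 11 ≡ 3 and 83 ≡ 3 (mod 4), so reciprocity gives (11/83) = -(83/11). Reduce: 83 ≡ 6 (mod 11). Now have -(6/11).
Factor out 2: 6 = 2·3. Since 11 ≡ 3 (mod 8), (2/11) = -1. Now have (3/11).
Both 3 ≡ 3 and 11 ≡ 3 (mod 4), so reciprocity gives (3/11) = -(11/3). Reduce: 11 ≡ 2 (mod 3). Now have -(2/3).
Factor out 2: 2 = 2. Since 3 ≡ 3 (mod 8), (2/3) = -1. Now have (1/3).
(1/3) = 1. Collecting the sign factors: 1.

1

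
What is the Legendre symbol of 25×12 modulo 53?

By multiplicativity, (25·12/53) = (25/53)·(12/53).
First factor (25/53):
25 ≡ 1 (mod 4), so quadratic reciprocity gives (25/53) = (53/25). Reduce: 53 ≡ 3 (mod 25). Now have (3/25).
25 ≡ 1 (mod 4), so quadratic reciprocity gives (3/25) = (25/3). Reduce: 25 ≡ 1 (mod 3). Now have (1/3).
(1/3) = 1. Collecting the sign factors: 1.
Second factor (12/53):
Factor out 2: 12 = 2^2·3. Since 53 ≡ 5 (mod 8), (2/53) = -1, and (2/53)^2 = +1. Now have (3/53).
53 ≡ 1 (mod 4), so quadratic reciprocity gives (3/53) = (53/3). Reduce: 53 ≡ 2 (mod 3). Now have (2/3).
Factor out 2: 2 = 2. Since 3 ≡ 3 (mod 8), (2/3) = -1. Now have -(1/3).
(1/3) = 1. Collecting the sign factors: -1.
Product: (1)·(-1) = -1.

-1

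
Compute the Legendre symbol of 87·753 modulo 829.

By multiplicativity, (87·753/829) = (87/829)·(753/829).
First factor (87/829):
829 ≡ 1 (mod 4), so quadratic reciprocity gives (87/829) = (829/87). Reduce: 829 ≡ 46 (mod 87). Now have (46/87).
Factor out 2: 46 = 2·23. Since 87 ≡ 7 (mod 8), (2/87) = +1. Now have (23/87).
Both 23 ≡ 3 and 87 ≡ 3 (mod 4), so reciprocity gives (23/87) = -(87/23). Reduce: 87 ≡ 18 (mod 23). Now have -(18/23).
Factor out 2: 18 = 2·9. Since 23 ≡ 7 (mod 8), (2/23) = +1. Now have -(9/23).
9 ≡ 1 (mod 4), so quadratic reciprocity gives (9/23) = (23/9). Reduce: 23 ≡ 5 (mod 9). Now have -(5/9).
5 ≡ 1 (mod 4), so quadratic reciprocity gives (5/9) = (9/5). Reduce: 9 ≡ 4 (mod 5). Now have -(4/5).
Factor out 2: 4 = 2^2. Since 5 ≡ 5 (mod 8), (2/5) = -1, and (2/5)^2 = +1. Now have -(1/5).
(1/5) = 1. Collecting the sign factors: -1.
Second factor (753/829):
753 ≡ 1 (mod 4), so quadratic reciprocity gives (753/829) = (829/753). Reduce: 829 ≡ 76 (mod 753). Now have (76/753).
Factor out 2: 76 = 2^2·19. Since 753 ≡ 1 (mod 8), (2/753) = +1, and (2/753)^2 = +1. Now have (19/753).
753 ≡ 1 (mod 4), so quadratic reciprocity gives (19/753) = (753/19). Reduce: 753 ≡ 12 (mod 19). Now have (12/19).
Factor out 2: 12 = 2^2·3. Since 19 ≡ 3 (mod 8), (2/19) = -1, and (2/19)^2 = +1. Now have (3/19).
Both 3 ≡ 3 and 19 ≡ 3 (mod 4), so reciprocity gives (3/19) = -(19/3). Reduce: 19 ≡ 1 (mod 3). Now have -(1/3).
(1/3) = 1. Collecting the sign factors: -1.
Product: (-1)·(-1) = 1.

1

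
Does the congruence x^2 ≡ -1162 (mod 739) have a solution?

(-1162/739)
  = (316/739)    [-1162 ≡ 316 mod 739]
  = (79/739)    [739 ≡ 3 mod 8 ⇒ (2/739)^2 = +1]
  = -(739/79)    [QR: both ≡ 3 mod 4, sign flips]
  = -(28/79)    [739 ≡ 28 mod 79]
  = -(7/79)    [79 ≡ 7 mod 8 ⇒ (2/79)^2 = +1]
  = (79/7)    [QR: both ≡ 3 mod 4, sign flips]
  = (2/7)    [79 ≡ 2 mod 7]
  = (1/7)    [7 ≡ 7 mod 8 ⇒ (2/7) = +1]
  = 1    [(1/7) = 1]
(-1162/739) = 1, and 739 is prime, so -1162 is a quadratic residue mod 739.

yes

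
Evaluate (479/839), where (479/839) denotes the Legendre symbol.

(479/839)
  = -(839/479)    [QR: both ≡ 3 mod 4, sign flips]
  = -(360/479)    [839 ≡ 360 mod 479]
  = -(45/479)    [479 ≡ 7 mod 8 ⇒ (2/479)^3 = +1]
  = -(479/45)    [QR: 45 ≡ 1 mod 4, sign kept]
  = -(29/45)    [479 ≡ 29 mod 45]
  = -(45/29)    [QR: 29 ≡ 1 mod 4, sign kept]
  = -(16/29)    [45 ≡ 16 mod 29]
  = -(1/29)    [29 ≡ 5 mod 8 ⇒ (2/29)^4 = +1]
  = -1    [(1/29) = 1]

-1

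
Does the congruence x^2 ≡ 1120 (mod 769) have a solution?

no

(1120|769)
  = (351|769)    [1120 ≡ 351 mod 769]
  = (769|351)    [QR: 769 ≡ 1 mod 4, sign kept]
  = (67|351)    [769 ≡ 67 mod 351]
  = -(351|67)    [QR: both ≡ 3 mod 4, sign flips]
  = -(16|67)    [351 ≡ 16 mod 67]
  = -(1|67)    [67 ≡ 3 mod 8 ⇒ (2|67)^4 = +1]
  = -1    [(1|67) = 1]
The Legendre symbol is -1, so x^2 ≡ 1120 (mod 769) has no solution.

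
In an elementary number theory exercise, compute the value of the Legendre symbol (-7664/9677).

1

(-7664/9677)
  = (2013/9677)    [-7664 ≡ 2013 mod 9677]
  = (9677/2013)    [QR: 2013 ≡ 1 mod 4, sign kept]
  = (1625/2013)    [9677 ≡ 1625 mod 2013]
  = (2013/1625)    [QR: 1625 ≡ 1 mod 4, sign kept]
  = (388/1625)    [2013 ≡ 388 mod 1625]
  = (97/1625)    [1625 ≡ 1 mod 8 ⇒ (2/1625)^2 = +1]
  = (1625/97)    [QR: 97 ≡ 1 mod 4, sign kept]
  = (73/97)    [1625 ≡ 73 mod 97]
  = (97/73)    [QR: 73 ≡ 1 mod 4, sign kept]
  = (24/73)    [97 ≡ 24 mod 73]
  = (3/73)    [73 ≡ 1 mod 8 ⇒ (2/73)^3 = +1]
  = (73/3)    [QR: 73 ≡ 1 mod 4, sign kept]
  = (1/3)    [73 ≡ 1 mod 3]
  = 1    [(1/3) = 1]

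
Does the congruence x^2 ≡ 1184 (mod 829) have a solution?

yes

Reduce the numerator: 1184 ≡ 355 (mod 829), so (1184|829) = (355|829).
829 ≡ 1 (mod 4), so quadratic reciprocity gives (355|829) = (829|355). Reduce: 829 ≡ 119 (mod 355). Now have (119|355).
Both 119 ≡ 3 and 355 ≡ 3 (mod 4), so reciprocity gives (119|355) = -(355|119). Reduce: 355 ≡ 117 (mod 119). Now have -(117|119).
117 ≡ 1 (mod 4), so quadratic reciprocity gives (117|119) = (119|117). Reduce: 119 ≡ 2 (mod 117). Now have -(2|117).
Factor out 2: 2 = 2. Since 117 ≡ 5 (mod 8), (2|117) = -1. Now have (1|117).
(1|117) = 1. Collecting the sign factors: 1.
The Legendre symbol is 1, so x^2 ≡ 1184 (mod 829) has solution.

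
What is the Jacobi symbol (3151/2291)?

Reduce the numerator: 3151 ≡ 860 (mod 2291), so (3151/2291) = (860/2291).
Factor out 2: 860 = 2^2·215. Since 2291 ≡ 3 (mod 8), (2/2291) = -1, and (2/2291)^2 = +1. Now have (215/2291).
Both 215 ≡ 3 and 2291 ≡ 3 (mod 4), so reciprocity gives (215/2291) = -(2291/215). Reduce: 2291 ≡ 141 (mod 215). Now have -(141/215).
141 ≡ 1 (mod 4), so quadratic reciprocity gives (141/215) = (215/141). Reduce: 215 ≡ 74 (mod 141). Now have -(74/141).
Factor out 2: 74 = 2·37. Since 141 ≡ 5 (mod 8), (2/141) = -1. Now have (37/141).
37 ≡ 1 (mod 4), so quadratic reciprocity gives (37/141) = (141/37). Reduce: 141 ≡ 30 (mod 37). Now have (30/37).
Factor out 2: 30 = 2·15. Since 37 ≡ 5 (mod 8), (2/37) = -1. Now have -(15/37).
37 ≡ 1 (mod 4), so quadratic reciprocity gives (15/37) = (37/15). Reduce: 37 ≡ 7 (mod 15). Now have -(7/15).
Both 7 ≡ 3 and 15 ≡ 3 (mod 4), so reciprocity gives (7/15) = -(15/7). Reduce: 15 ≡ 1 (mod 7). Now have (1/7).
(1/7) = 1. Collecting the sign factors: 1.

1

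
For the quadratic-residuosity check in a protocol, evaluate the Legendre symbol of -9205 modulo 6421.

Reduce the numerator: -9205 ≡ 3637 (mod 6421), so (-9205|6421) = (3637|6421).
3637 ≡ 1 (mod 4), so quadratic reciprocity gives (3637|6421) = (6421|3637). Reduce: 6421 ≡ 2784 (mod 3637). Now have (2784|3637).
Factor out 2: 2784 = 2^5·87. Since 3637 ≡ 5 (mod 8), (2|3637) = -1, and (2|3637)^5 = -1. Now have -(87|3637).
3637 ≡ 1 (mod 4), so quadratic reciprocity gives (87|3637) = (3637|87). Reduce: 3637 ≡ 70 (mod 87). Now have -(70|87).
Factor out 2: 70 = 2·35. Since 87 ≡ 7 (mod 8), (2|87) = +1. Now have -(35|87).
Both 35 ≡ 3 and 87 ≡ 3 (mod 4), so reciprocity gives (35|87) = -(87|35). Reduce: 87 ≡ 17 (mod 35). Now have (17|35).
17 ≡ 1 (mod 4), so quadratic reciprocity gives (17|35) = (35|17). Reduce: 35 ≡ 1 (mod 17). Now have (1|17).
(1|17) = 1. Collecting the sign factors: 1.

1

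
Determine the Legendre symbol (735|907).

(735|907)
  = -(907|735)    [QR: both ≡ 3 mod 4, sign flips]
  = -(172|735)    [907 ≡ 172 mod 735]
  = -(43|735)    [735 ≡ 7 mod 8 ⇒ (2|735)^2 = +1]
  = (735|43)    [QR: both ≡ 3 mod 4, sign flips]
  = (4|43)    [735 ≡ 4 mod 43]
  = (1|43)    [43 ≡ 3 mod 8 ⇒ (2|43)^2 = +1]
  = 1    [(1|43) = 1]

1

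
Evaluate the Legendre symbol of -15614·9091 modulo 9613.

1

By multiplicativity, (-15614·9091|9613) = (-15614|9613)·(9091|9613).
First factor (-15614|9613):
(-15614|9613)
  = (15614|9613)    [9613 ≡ 1 mod 4 ⇒ (-1|9613) = +1]
  = (6001|9613)    [15614 ≡ 6001 mod 9613]
  = (9613|6001)    [QR: 6001 ≡ 1 mod 4, sign kept]
  = (3612|6001)    [9613 ≡ 3612 mod 6001]
  = (903|6001)    [6001 ≡ 1 mod 8 ⇒ (2|6001)^2 = +1]
  = (6001|903)    [QR: 6001 ≡ 1 mod 4, sign kept]
  = (583|903)    [6001 ≡ 583 mod 903]
  = -(903|583)    [QR: both ≡ 3 mod 4, sign flips]
  = -(320|583)    [903 ≡ 320 mod 583]
  = -(5|583)    [583 ≡ 7 mod 8 ⇒ (2|583)^6 = +1]
  = -(583|5)    [QR: 5 ≡ 1 mod 4, sign kept]
  = -(3|5)    [583 ≡ 3 mod 5]
  = -(5|3)    [QR: 5 ≡ 1 mod 4, sign kept]
  = -(2|3)    [5 ≡ 2 mod 3]
  = (1|3)    [3 ≡ 3 mod 8 ⇒ (2|3) = -1]
  = 1    [(1|3) = 1]
Second factor (9091|9613):
(9091|9613)
  = (9613|9091)    [QR: 9613 ≡ 1 mod 4, sign kept]
  = (522|9091)    [9613 ≡ 522 mod 9091]
  = -(261|9091)    [9091 ≡ 3 mod 8 ⇒ (2|9091) = -1]
  = -(9091|261)    [QR: 261 ≡ 1 mod 4, sign kept]
  = -(217|261)    [9091 ≡ 217 mod 261]
  = -(261|217)    [QR: 217 ≡ 1 mod 4, sign kept]
  = -(44|217)    [261 ≡ 44 mod 217]
  = -(11|217)    [217 ≡ 1 mod 8 ⇒ (2|217)^2 = +1]
  = -(217|11)    [QR: 217 ≡ 1 mod 4, sign kept]
  = -(8|11)    [217 ≡ 8 mod 11]
  = (1|11)    [11 ≡ 3 mod 8 ⇒ (2|11)^3 = -1]
  = 1    [(1|11) = 1]
Product: (1)·(1) = 1.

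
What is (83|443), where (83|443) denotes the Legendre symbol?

(83|443)
  = -(443|83)    [QR: both ≡ 3 mod 4, sign flips]
  = -(28|83)    [443 ≡ 28 mod 83]
  = -(7|83)    [83 ≡ 3 mod 8 ⇒ (2|83)^2 = +1]
  = (83|7)    [QR: both ≡ 3 mod 4, sign flips]
  = (6|7)    [83 ≡ 6 mod 7]
  = (3|7)    [7 ≡ 7 mod 8 ⇒ (2|7) = +1]
  = -(7|3)    [QR: both ≡ 3 mod 4, sign flips]
  = -(1|3)    [7 ≡ 1 mod 3]
  = -1    [(1|3) = 1]

-1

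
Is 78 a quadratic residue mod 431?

(78|431)
  = (39|431)    [431 ≡ 7 mod 8 ⇒ (2|431) = +1]
  = -(431|39)    [QR: both ≡ 3 mod 4, sign flips]
  = -(2|39)    [431 ≡ 2 mod 39]
  = -(1|39)    [39 ≡ 7 mod 8 ⇒ (2|39) = +1]
  = -1    [(1|39) = 1]
(78|431) = -1, and 431 is prime, so 78 is not a quadratic residue mod 431.

no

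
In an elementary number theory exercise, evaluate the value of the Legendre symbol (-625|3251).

-1

Reduce the numerator: -625 ≡ 2626 (mod 3251), so (-625|3251) = (2626|3251).
Factor out 2: 2626 = 2·1313. Since 3251 ≡ 3 (mod 8), (2|3251) = -1. Now have -(1313|3251).
1313 ≡ 1 (mod 4), so quadratic reciprocity gives (1313|3251) = (3251|1313). Reduce: 3251 ≡ 625 (mod 1313). Now have -(625|1313).
625 ≡ 1 (mod 4), so quadratic reciprocity gives (625|1313) = (1313|625). Reduce: 1313 ≡ 63 (mod 625). Now have -(63|625).
625 ≡ 1 (mod 4), so quadratic reciprocity gives (63|625) = (625|63). Reduce: 625 ≡ 58 (mod 63). Now have -(58|63).
Factor out 2: 58 = 2·29. Since 63 ≡ 7 (mod 8), (2|63) = +1. Now have -(29|63).
29 ≡ 1 (mod 4), so quadratic reciprocity gives (29|63) = (63|29). Reduce: 63 ≡ 5 (mod 29). Now have -(5|29).
5 ≡ 1 (mod 4), so quadratic reciprocity gives (5|29) = (29|5). Reduce: 29 ≡ 4 (mod 5). Now have -(4|5).
Factor out 2: 4 = 2^2. Since 5 ≡ 5 (mod 8), (2|5) = -1, and (2|5)^2 = +1. Now have -(1|5).
(1|5) = 1. Collecting the sign factors: -1.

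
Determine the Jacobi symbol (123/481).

481 ≡ 1 (mod 4), so quadratic reciprocity gives (123/481) = (481/123). Reduce: 481 ≡ 112 (mod 123). Now have (112/123).
Factor out 2: 112 = 2^4·7. Since 123 ≡ 3 (mod 8), (2/123) = -1, and (2/123)^4 = +1. Now have (7/123).
Both 7 ≡ 3 and 123 ≡ 3 (mod 4), so reciprocity gives (7/123) = -(123/7). Reduce: 123 ≡ 4 (mod 7). Now have -(4/7).
Factor out 2: 4 = 2^2. Since 7 ≡ 7 (mod 8), (2/7) = +1, and (2/7)^2 = +1. Now have -(1/7).
(1/7) = 1. Collecting the sign factors: -1.

-1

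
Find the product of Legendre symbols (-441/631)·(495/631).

1

By multiplicativity, (-441·495/631) = (-441/631)·(495/631).
First factor (-441/631):
(-441/631)
  = (190/631)    [-441 ≡ 190 mod 631]
  = (95/631)    [631 ≡ 7 mod 8 ⇒ (2/631) = +1]
  = -(631/95)    [QR: both ≡ 3 mod 4, sign flips]
  = -(61/95)    [631 ≡ 61 mod 95]
  = -(95/61)    [QR: 61 ≡ 1 mod 4, sign kept]
  = -(34/61)    [95 ≡ 34 mod 61]
  = (17/61)    [61 ≡ 5 mod 8 ⇒ (2/61) = -1]
  = (61/17)    [QR: 17 ≡ 1 mod 4, sign kept]
  = (10/17)    [61 ≡ 10 mod 17]
  = (5/17)    [17 ≡ 1 mod 8 ⇒ (2/17) = +1]
  = (17/5)    [QR: 5 ≡ 1 mod 4, sign kept]
  = (2/5)    [17 ≡ 2 mod 5]
  = -(1/5)    [5 ≡ 5 mod 8 ⇒ (2/5) = -1]
  = -1    [(1/5) = 1]
Second factor (495/631):
(495/631)
  = -(631/495)    [QR: both ≡ 3 mod 4, sign flips]
  = -(136/495)    [631 ≡ 136 mod 495]
  = -(17/495)    [495 ≡ 7 mod 8 ⇒ (2/495)^3 = +1]
  = -(495/17)    [QR: 17 ≡ 1 mod 4, sign kept]
  = -(2/17)    [495 ≡ 2 mod 17]
  = -(1/17)    [17 ≡ 1 mod 8 ⇒ (2/17) = +1]
  = -1    [(1/17) = 1]
Product: (-1)·(-1) = 1.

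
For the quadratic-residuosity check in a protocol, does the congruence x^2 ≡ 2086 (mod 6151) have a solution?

(2086/6151)
  = (1043/6151)    [6151 ≡ 7 mod 8 ⇒ (2/6151) = +1]
  = -(6151/1043)    [QR: both ≡ 3 mod 4, sign flips]
  = -(936/1043)    [6151 ≡ 936 mod 1043]
  = (117/1043)    [1043 ≡ 3 mod 8 ⇒ (2/1043)^3 = -1]
  = (1043/117)    [QR: 117 ≡ 1 mod 4, sign kept]
  = (107/117)    [1043 ≡ 107 mod 117]
  = (117/107)    [QR: 117 ≡ 1 mod 4, sign kept]
  = (10/107)    [117 ≡ 10 mod 107]
  = -(5/107)    [107 ≡ 3 mod 8 ⇒ (2/107) = -1]
  = -(107/5)    [QR: 5 ≡ 1 mod 4, sign kept]
  = -(2/5)    [107 ≡ 2 mod 5]
  = (1/5)    [5 ≡ 5 mod 8 ⇒ (2/5) = -1]
  = 1    [(1/5) = 1]
The Legendre symbol is 1, so x^2 ≡ 2086 (mod 6151) has solution.

yes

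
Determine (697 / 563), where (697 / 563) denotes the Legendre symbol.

(697 / 563)
  = (134 / 563)    [697 ≡ 134 mod 563]
  = -(67 / 563)    [563 ≡ 3 mod 8 ⇒ (2 / 563) = -1]
  = (563 / 67)    [QR: both ≡ 3 mod 4, sign flips]
  = (27 / 67)    [563 ≡ 27 mod 67]
  = -(67 / 27)    [QR: both ≡ 3 mod 4, sign flips]
  = -(13 / 27)    [67 ≡ 13 mod 27]
  = -(27 / 13)    [QR: 13 ≡ 1 mod 4, sign kept]
  = -(1 / 13)    [27 ≡ 1 mod 13]
  = -1    [(1 / 13) = 1]

-1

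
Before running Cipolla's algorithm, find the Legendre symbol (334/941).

1

Factor out 2: 334 = 2·167. Since 941 ≡ 5 (mod 8), (2/941) = -1. Now have -(167/941).
941 ≡ 1 (mod 4), so quadratic reciprocity gives (167/941) = (941/167). Reduce: 941 ≡ 106 (mod 167). Now have -(106/167).
Factor out 2: 106 = 2·53. Since 167 ≡ 7 (mod 8), (2/167) = +1. Now have -(53/167).
53 ≡ 1 (mod 4), so quadratic reciprocity gives (53/167) = (167/53). Reduce: 167 ≡ 8 (mod 53). Now have -(8/53).
Factor out 2: 8 = 2^3. Since 53 ≡ 5 (mod 8), (2/53) = -1, and (2/53)^3 = -1. Now have (1/53).
(1/53) = 1. Collecting the sign factors: 1.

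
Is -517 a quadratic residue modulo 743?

Reduce the numerator: -517 ≡ 226 (mod 743), so (-517/743) = (226/743).
Factor out 2: 226 = 2·113. Since 743 ≡ 7 (mod 8), (2/743) = +1. Now have (113/743).
113 ≡ 1 (mod 4), so quadratic reciprocity gives (113/743) = (743/113). Reduce: 743 ≡ 65 (mod 113). Now have (65/113).
65 ≡ 1 (mod 4), so quadratic reciprocity gives (65/113) = (113/65). Reduce: 113 ≡ 48 (mod 65). Now have (48/65).
Factor out 2: 48 = 2^4·3. Since 65 ≡ 1 (mod 8), (2/65) = +1, and (2/65)^4 = +1. Now have (3/65).
65 ≡ 1 (mod 4), so quadratic reciprocity gives (3/65) = (65/3). Reduce: 65 ≡ 2 (mod 3). Now have (2/3).
Factor out 2: 2 = 2. Since 3 ≡ 3 (mod 8), (2/3) = -1. Now have -(1/3).
(1/3) = 1. Collecting the sign factors: -1.
The Legendre symbol is -1, so x^2 ≡ -517 (mod 743) has no solution.

no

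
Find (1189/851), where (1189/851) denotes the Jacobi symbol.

-1

(1189/851)
  = (338/851)    [1189 ≡ 338 mod 851]
  = -(169/851)    [851 ≡ 3 mod 8 ⇒ (2/851) = -1]
  = -(851/169)    [QR: 169 ≡ 1 mod 4, sign kept]
  = -(6/169)    [851 ≡ 6 mod 169]
  = -(3/169)    [169 ≡ 1 mod 8 ⇒ (2/169) = +1]
  = -(169/3)    [QR: 169 ≡ 1 mod 4, sign kept]
  = -(1/3)    [169 ≡ 1 mod 3]
  = -1    [(1/3) = 1]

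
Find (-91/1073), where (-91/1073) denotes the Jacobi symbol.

-1

Pull out -1: (-91/1073) = (-1/1073)·(91/1073). Since 1073 ≡ 1 (mod 4), (-1/1073) = +1. Now have (91/1073).
1073 ≡ 1 (mod 4), so quadratic reciprocity gives (91/1073) = (1073/91). Reduce: 1073 ≡ 72 (mod 91). Now have (72/91).
Factor out 2: 72 = 2^3·9. Since 91 ≡ 3 (mod 8), (2/91) = -1, and (2/91)^3 = -1. Now have -(9/91).
9 ≡ 1 (mod 4), so quadratic reciprocity gives (9/91) = (91/9). Reduce: 91 ≡ 1 (mod 9). Now have -(1/9).
(1/9) = 1. Collecting the sign factors: -1.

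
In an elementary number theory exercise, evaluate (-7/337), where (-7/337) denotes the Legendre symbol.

Reduce the numerator: -7 ≡ 330 (mod 337), so (-7/337) = (330/337).
Factor out 2: 330 = 2·165. Since 337 ≡ 1 (mod 8), (2/337) = +1. Now have (165/337).
165 ≡ 1 (mod 4), so quadratic reciprocity gives (165/337) = (337/165). Reduce: 337 ≡ 7 (mod 165). Now have (7/165).
165 ≡ 1 (mod 4), so quadratic reciprocity gives (7/165) = (165/7). Reduce: 165 ≡ 4 (mod 7). Now have (4/7).
Factor out 2: 4 = 2^2. Since 7 ≡ 7 (mod 8), (2/7) = +1, and (2/7)^2 = +1. Now have (1/7).
(1/7) = 1. Collecting the sign factors: 1.

1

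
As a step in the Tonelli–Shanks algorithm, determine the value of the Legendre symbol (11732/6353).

-1

Reduce the numerator: 11732 ≡ 5379 (mod 6353), so (11732/6353) = (5379/6353).
6353 ≡ 1 (mod 4), so quadratic reciprocity gives (5379/6353) = (6353/5379). Reduce: 6353 ≡ 974 (mod 5379). Now have (974/5379).
Factor out 2: 974 = 2·487. Since 5379 ≡ 3 (mod 8), (2/5379) = -1. Now have -(487/5379).
Both 487 ≡ 3 and 5379 ≡ 3 (mod 4), so reciprocity gives (487/5379) = -(5379/487). Reduce: 5379 ≡ 22 (mod 487). Now have (22/487).
Factor out 2: 22 = 2·11. Since 487 ≡ 7 (mod 8), (2/487) = +1. Now have (11/487).
Both 11 ≡ 3 and 487 ≡ 3 (mod 4), so reciprocity gives (11/487) = -(487/11). Reduce: 487 ≡ 3 (mod 11). Now have -(3/11).
Both 3 ≡ 3 and 11 ≡ 3 (mod 4), so reciprocity gives (3/11) = -(11/3). Reduce: 11 ≡ 2 (mod 3). Now have (2/3).
Factor out 2: 2 = 2. Since 3 ≡ 3 (mod 8), (2/3) = -1. Now have -(1/3).
(1/3) = 1. Collecting the sign factors: -1.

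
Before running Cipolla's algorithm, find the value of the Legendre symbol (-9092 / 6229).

1

(-9092 / 6229)
  = (3366 / 6229)    [-9092 ≡ 3366 mod 6229]
  = -(1683 / 6229)    [6229 ≡ 5 mod 8 ⇒ (2 / 6229) = -1]
  = -(6229 / 1683)    [QR: 6229 ≡ 1 mod 4, sign kept]
  = -(1180 / 1683)    [6229 ≡ 1180 mod 1683]
  = -(295 / 1683)    [1683 ≡ 3 mod 8 ⇒ (2 / 1683)^2 = +1]
  = (1683 / 295)    [QR: both ≡ 3 mod 4, sign flips]
  = (208 / 295)    [1683 ≡ 208 mod 295]
  = (13 / 295)    [295 ≡ 7 mod 8 ⇒ (2 / 295)^4 = +1]
  = (295 / 13)    [QR: 13 ≡ 1 mod 4, sign kept]
  = (9 / 13)    [295 ≡ 9 mod 13]
  = (13 / 9)    [QR: 9 ≡ 1 mod 4, sign kept]
  = (4 / 9)    [13 ≡ 4 mod 9]
  = (1 / 9)    [9 ≡ 1 mod 8 ⇒ (2 / 9)^2 = +1]
  = 1    [(1 / 9) = 1]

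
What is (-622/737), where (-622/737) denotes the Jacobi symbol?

Reduce the numerator: -622 ≡ 115 (mod 737), so (-622/737) = (115/737).
737 ≡ 1 (mod 4), so quadratic reciprocity gives (115/737) = (737/115). Reduce: 737 ≡ 47 (mod 115). Now have (47/115).
Both 47 ≡ 3 and 115 ≡ 3 (mod 4), so reciprocity gives (47/115) = -(115/47). Reduce: 115 ≡ 21 (mod 47). Now have -(21/47).
21 ≡ 1 (mod 4), so quadratic reciprocity gives (21/47) = (47/21). Reduce: 47 ≡ 5 (mod 21). Now have -(5/21).
5 ≡ 1 (mod 4), so quadratic reciprocity gives (5/21) = (21/5). Reduce: 21 ≡ 1 (mod 5). Now have -(1/5).
(1/5) = 1. Collecting the sign factors: -1.

-1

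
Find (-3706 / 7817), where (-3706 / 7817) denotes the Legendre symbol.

Pull out -1: (-3706 / 7817) = (-1 / 7817)·(3706 / 7817). Since 7817 ≡ 1 (mod 4), (-1 / 7817) = +1. Now have (3706 / 7817).
Factor out 2: 3706 = 2·1853. Since 7817 ≡ 1 (mod 8), (2 / 7817) = +1. Now have (1853 / 7817).
1853 ≡ 1 (mod 4), so quadratic reciprocity gives (1853 / 7817) = (7817 / 1853). Reduce: 7817 ≡ 405 (mod 1853). Now have (405 / 1853).
405 ≡ 1 (mod 4), so quadratic reciprocity gives (405 / 1853) = (1853 / 405). Reduce: 1853 ≡ 233 (mod 405). Now have (233 / 405).
233 ≡ 1 (mod 4), so quadratic reciprocity gives (233 / 405) = (405 / 233). Reduce: 405 ≡ 172 (mod 233). Now have (172 / 233).
Factor out 2: 172 = 2^2·43. Since 233 ≡ 1 (mod 8), (2 / 233) = +1, and (2 / 233)^2 = +1. Now have (43 / 233).
233 ≡ 1 (mod 4), so quadratic reciprocity gives (43 / 233) = (233 / 43). Reduce: 233 ≡ 18 (mod 43). Now have (18 / 43).
Factor out 2: 18 = 2·9. Since 43 ≡ 3 (mod 8), (2 / 43) = -1. Now have -(9 / 43).
9 ≡ 1 (mod 4), so quadratic reciprocity gives (9 / 43) = (43 / 9). Reduce: 43 ≡ 7 (mod 9). Now have -(7 / 9).
9 ≡ 1 (mod 4), so quadratic reciprocity gives (7 / 9) = (9 / 7). Reduce: 9 ≡ 2 (mod 7). Now have -(2 / 7).
Factor out 2: 2 = 2. Since 7 ≡ 7 (mod 8), (2 / 7) = +1. Now have -(1 / 7).
(1 / 7) = 1. Collecting the sign factors: -1.

-1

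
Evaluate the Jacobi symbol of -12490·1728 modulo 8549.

By multiplicativity, (-12490·1728 / 8549) = (-12490 / 8549)·(1728 / 8549).
First factor (-12490 / 8549):
(-12490 / 8549)
  = (12490 / 8549)    [8549 ≡ 1 mod 4 ⇒ (-1 / 8549) = +1]
  = (3941 / 8549)    [12490 ≡ 3941 mod 8549]
  = (8549 / 3941)    [QR: 3941 ≡ 1 mod 4, sign kept]
  = (667 / 3941)    [8549 ≡ 667 mod 3941]
  = (3941 / 667)    [QR: 3941 ≡ 1 mod 4, sign kept]
  = (606 / 667)    [3941 ≡ 606 mod 667]
  = -(303 / 667)    [667 ≡ 3 mod 8 ⇒ (2 / 667) = -1]
  = (667 / 303)    [QR: both ≡ 3 mod 4, sign flips]
  = (61 / 303)    [667 ≡ 61 mod 303]
  = (303 / 61)    [QR: 61 ≡ 1 mod 4, sign kept]
  = (59 / 61)    [303 ≡ 59 mod 61]
  = (61 / 59)    [QR: 61 ≡ 1 mod 4, sign kept]
  = (2 / 59)    [61 ≡ 2 mod 59]
  = -(1 / 59)    [59 ≡ 3 mod 8 ⇒ (2 / 59) = -1]
  = -1    [(1 / 59) = 1]
Second factor (1728 / 8549):
(1728 / 8549)
  = (27 / 8549)    [8549 ≡ 5 mod 8 ⇒ (2 / 8549)^6 = +1]
  = (8549 / 27)    [QR: 8549 ≡ 1 mod 4, sign kept]
  = (17 / 27)    [8549 ≡ 17 mod 27]
  = (27 / 17)    [QR: 17 ≡ 1 mod 4, sign kept]
  = (10 / 17)    [27 ≡ 10 mod 17]
  = (5 / 17)    [17 ≡ 1 mod 8 ⇒ (2 / 17) = +1]
  = (17 / 5)    [QR: 5 ≡ 1 mod 4, sign kept]
  = (2 / 5)    [17 ≡ 2 mod 5]
  = -(1 / 5)    [5 ≡ 5 mod 8 ⇒ (2 / 5) = -1]
  = -1    [(1 / 5) = 1]
Product: (-1)·(-1) = 1.

1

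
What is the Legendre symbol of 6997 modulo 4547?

(6997/4547)
  = (2450/4547)    [6997 ≡ 2450 mod 4547]
  = -(1225/4547)    [4547 ≡ 3 mod 8 ⇒ (2/4547) = -1]
  = -(4547/1225)    [QR: 1225 ≡ 1 mod 4, sign kept]
  = -(872/1225)    [4547 ≡ 872 mod 1225]
  = -(109/1225)    [1225 ≡ 1 mod 8 ⇒ (2/1225)^3 = +1]
  = -(1225/109)    [QR: 109 ≡ 1 mod 4, sign kept]
  = -(26/109)    [1225 ≡ 26 mod 109]
  = (13/109)    [109 ≡ 5 mod 8 ⇒ (2/109) = -1]
  = (109/13)    [QR: 13 ≡ 1 mod 4, sign kept]
  = (5/13)    [109 ≡ 5 mod 13]
  = (13/5)    [QR: 5 ≡ 1 mod 4, sign kept]
  = (3/5)    [13 ≡ 3 mod 5]
  = (5/3)    [QR: 5 ≡ 1 mod 4, sign kept]
  = (2/3)    [5 ≡ 2 mod 3]
  = -(1/3)    [3 ≡ 3 mod 8 ⇒ (2/3) = -1]
  = -1    [(1/3) = 1]

-1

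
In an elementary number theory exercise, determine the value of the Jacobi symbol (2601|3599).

2601 ≡ 1 (mod 4), so quadratic reciprocity gives (2601|3599) = (3599|2601). Reduce: 3599 ≡ 998 (mod 2601). Now have (998|2601).
Factor out 2: 998 = 2·499. Since 2601 ≡ 1 (mod 8), (2|2601) = +1. Now have (499|2601).
2601 ≡ 1 (mod 4), so quadratic reciprocity gives (499|2601) = (2601|499). Reduce: 2601 ≡ 106 (mod 499). Now have (106|499).
Factor out 2: 106 = 2·53. Since 499 ≡ 3 (mod 8), (2|499) = -1. Now have -(53|499).
53 ≡ 1 (mod 4), so quadratic reciprocity gives (53|499) = (499|53). Reduce: 499 ≡ 22 (mod 53). Now have -(22|53).
Factor out 2: 22 = 2·11. Since 53 ≡ 5 (mod 8), (2|53) = -1. Now have (11|53).
53 ≡ 1 (mod 4), so quadratic reciprocity gives (11|53) = (53|11). Reduce: 53 ≡ 9 (mod 11). Now have (9|11).
9 ≡ 1 (mod 4), so quadratic reciprocity gives (9|11) = (11|9). Reduce: 11 ≡ 2 (mod 9). Now have (2|9).
Factor out 2: 2 = 2. Since 9 ≡ 1 (mod 8), (2|9) = +1. Now have (1|9).
(1|9) = 1. Collecting the sign factors: 1.

1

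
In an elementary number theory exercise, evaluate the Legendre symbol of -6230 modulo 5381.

(-6230/5381)
  = (4532/5381)    [-6230 ≡ 4532 mod 5381]
  = (1133/5381)    [5381 ≡ 5 mod 8 ⇒ (2/5381)^2 = +1]
  = (5381/1133)    [QR: 1133 ≡ 1 mod 4, sign kept]
  = (849/1133)    [5381 ≡ 849 mod 1133]
  = (1133/849)    [QR: 849 ≡ 1 mod 4, sign kept]
  = (284/849)    [1133 ≡ 284 mod 849]
  = (71/849)    [849 ≡ 1 mod 8 ⇒ (2/849)^2 = +1]
  = (849/71)    [QR: 849 ≡ 1 mod 4, sign kept]
  = (68/71)    [849 ≡ 68 mod 71]
  = (17/71)    [71 ≡ 7 mod 8 ⇒ (2/71)^2 = +1]
  = (71/17)    [QR: 17 ≡ 1 mod 4, sign kept]
  = (3/17)    [71 ≡ 3 mod 17]
  = (17/3)    [QR: 17 ≡ 1 mod 4, sign kept]
  = (2/3)    [17 ≡ 2 mod 3]
  = -(1/3)    [3 ≡ 3 mod 8 ⇒ (2/3) = -1]
  = -1    [(1/3) = 1]

-1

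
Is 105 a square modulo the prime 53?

(105/53)
  = (52/53)    [105 ≡ 52 mod 53]
  = (13/53)    [53 ≡ 5 mod 8 ⇒ (2/53)^2 = +1]
  = (53/13)    [QR: 13 ≡ 1 mod 4, sign kept]
  = (1/13)    [53 ≡ 1 mod 13]
  = 1    [(1/13) = 1]
The Legendre symbol is 1, so x^2 ≡ 105 (mod 53) has solution.

yes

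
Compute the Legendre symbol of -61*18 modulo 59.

By multiplicativity, (-61·18|59) = (-61|59)·(18|59).
First factor (-61|59):
Reduce the numerator: -61 ≡ 57 (mod 59), so (-61|59) = (57|59).
57 ≡ 1 (mod 4), so quadratic reciprocity gives (57|59) = (59|57). Reduce: 59 ≡ 2 (mod 57). Now have (2|57).
Factor out 2: 2 = 2. Since 57 ≡ 1 (mod 8), (2|57) = +1. Now have (1|57).
(1|57) = 1. Collecting the sign factors: 1.
Second factor (18|59):
Factor out 2: 18 = 2·9. Since 59 ≡ 3 (mod 8), (2|59) = -1. Now have -(9|59).
9 ≡ 1 (mod 4), so quadratic reciprocity gives (9|59) = (59|9). Reduce: 59 ≡ 5 (mod 9). Now have -(5|9).
5 ≡ 1 (mod 4), so quadratic reciprocity gives (5|9) = (9|5). Reduce: 9 ≡ 4 (mod 5). Now have -(4|5).
Factor out 2: 4 = 2^2. Since 5 ≡ 5 (mod 8), (2|5) = -1, and (2|5)^2 = +1. Now have -(1|5).
(1|5) = 1. Collecting the sign factors: -1.
Product: (1)·(-1) = -1.

-1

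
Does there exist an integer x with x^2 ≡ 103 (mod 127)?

(103/127)
  = -(127/103)    [QR: both ≡ 3 mod 4, sign flips]
  = -(24/103)    [127 ≡ 24 mod 103]
  = -(3/103)    [103 ≡ 7 mod 8 ⇒ (2/103)^3 = +1]
  = (103/3)    [QR: both ≡ 3 mod 4, sign flips]
  = (1/3)    [103 ≡ 1 mod 3]
  = 1    [(1/3) = 1]
(103/127) = 1, and 127 is prime, so 103 is a quadratic residue mod 127.

yes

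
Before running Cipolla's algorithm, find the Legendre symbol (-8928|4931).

(-8928|4931)
  = -(8928|4931)    [4931 ≡ 3 mod 4 ⇒ (-1|4931) = -1]
  = -(3997|4931)    [8928 ≡ 3997 mod 4931]
  = -(4931|3997)    [QR: 3997 ≡ 1 mod 4, sign kept]
  = -(934|3997)    [4931 ≡ 934 mod 3997]
  = (467|3997)    [3997 ≡ 5 mod 8 ⇒ (2|3997) = -1]
  = (3997|467)    [QR: 3997 ≡ 1 mod 4, sign kept]
  = (261|467)    [3997 ≡ 261 mod 467]
  = (467|261)    [QR: 261 ≡ 1 mod 4, sign kept]
  = (206|261)    [467 ≡ 206 mod 261]
  = -(103|261)    [261 ≡ 5 mod 8 ⇒ (2|261) = -1]
  = -(261|103)    [QR: 261 ≡ 1 mod 4, sign kept]
  = -(55|103)    [261 ≡ 55 mod 103]
  = (103|55)    [QR: both ≡ 3 mod 4, sign flips]
  = (48|55)    [103 ≡ 48 mod 55]
  = (3|55)    [55 ≡ 7 mod 8 ⇒ (2|55)^4 = +1]
  = -(55|3)    [QR: both ≡ 3 mod 4, sign flips]
  = -(1|3)    [55 ≡ 1 mod 3]
  = -1    [(1|3) = 1]

-1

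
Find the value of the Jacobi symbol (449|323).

(449|323)
  = (126|323)    [449 ≡ 126 mod 323]
  = -(63|323)    [323 ≡ 3 mod 8 ⇒ (2|323) = -1]
  = (323|63)    [QR: both ≡ 3 mod 4, sign flips]
  = (8|63)    [323 ≡ 8 mod 63]
  = (1|63)    [63 ≡ 7 mod 8 ⇒ (2|63)^3 = +1]
  = 1    [(1|63) = 1]

1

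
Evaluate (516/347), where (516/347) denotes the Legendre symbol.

(516/347)
  = (169/347)    [516 ≡ 169 mod 347]
  = (347/169)    [QR: 169 ≡ 1 mod 4, sign kept]
  = (9/169)    [347 ≡ 9 mod 169]
  = (169/9)    [QR: 9 ≡ 1 mod 4, sign kept]
  = (7/9)    [169 ≡ 7 mod 9]
  = (9/7)    [QR: 9 ≡ 1 mod 4, sign kept]
  = (2/7)    [9 ≡ 2 mod 7]
  = (1/7)    [7 ≡ 7 mod 8 ⇒ (2/7) = +1]
  = 1    [(1/7) = 1]

1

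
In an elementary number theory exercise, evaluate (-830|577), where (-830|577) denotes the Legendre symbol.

1

(-830|577)
  = (324|577)    [-830 ≡ 324 mod 577]
  = (81|577)    [577 ≡ 1 mod 8 ⇒ (2|577)^2 = +1]
  = (577|81)    [QR: 81 ≡ 1 mod 4, sign kept]
  = (10|81)    [577 ≡ 10 mod 81]
  = (5|81)    [81 ≡ 1 mod 8 ⇒ (2|81) = +1]
  = (81|5)    [QR: 5 ≡ 1 mod 4, sign kept]
  = (1|5)    [81 ≡ 1 mod 5]
  = 1    [(1|5) = 1]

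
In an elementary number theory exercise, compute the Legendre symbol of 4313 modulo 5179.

1

(4313|5179)
  = (5179|4313)    [QR: 4313 ≡ 1 mod 4, sign kept]
  = (866|4313)    [5179 ≡ 866 mod 4313]
  = (433|4313)    [4313 ≡ 1 mod 8 ⇒ (2|4313) = +1]
  = (4313|433)    [QR: 433 ≡ 1 mod 4, sign kept]
  = (416|433)    [4313 ≡ 416 mod 433]
  = (13|433)    [433 ≡ 1 mod 8 ⇒ (2|433)^5 = +1]
  = (433|13)    [QR: 13 ≡ 1 mod 4, sign kept]
  = (4|13)    [433 ≡ 4 mod 13]
  = (1|13)    [13 ≡ 5 mod 8 ⇒ (2|13)^2 = +1]
  = 1    [(1|13) = 1]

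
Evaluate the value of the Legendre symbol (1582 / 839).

-1

(1582 / 839)
  = (743 / 839)    [1582 ≡ 743 mod 839]
  = -(839 / 743)    [QR: both ≡ 3 mod 4, sign flips]
  = -(96 / 743)    [839 ≡ 96 mod 743]
  = -(3 / 743)    [743 ≡ 7 mod 8 ⇒ (2 / 743)^5 = +1]
  = (743 / 3)    [QR: both ≡ 3 mod 4, sign flips]
  = (2 / 3)    [743 ≡ 2 mod 3]
  = -(1 / 3)    [3 ≡ 3 mod 8 ⇒ (2 / 3) = -1]
  = -1    [(1 / 3) = 1]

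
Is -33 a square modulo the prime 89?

no

(-33/89)
  = (56/89)    [-33 ≡ 56 mod 89]
  = (7/89)    [89 ≡ 1 mod 8 ⇒ (2/89)^3 = +1]
  = (89/7)    [QR: 89 ≡ 1 mod 4, sign kept]
  = (5/7)    [89 ≡ 5 mod 7]
  = (7/5)    [QR: 5 ≡ 1 mod 4, sign kept]
  = (2/5)    [7 ≡ 2 mod 5]
  = -(1/5)    [5 ≡ 5 mod 8 ⇒ (2/5) = -1]
  = -1    [(1/5) = 1]
(-33/89) = -1, and 89 is prime, so -33 is not a quadratic residue mod 89.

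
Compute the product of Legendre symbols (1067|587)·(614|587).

1

By multiplicativity, (1067·614|587) = (1067|587)·(614|587).
First factor (1067|587):
Reduce the numerator: 1067 ≡ 480 (mod 587), so (1067|587) = (480|587).
Factor out 2: 480 = 2^5·15. Since 587 ≡ 3 (mod 8), (2|587) = -1, and (2|587)^5 = -1. Now have -(15|587).
Both 15 ≡ 3 and 587 ≡ 3 (mod 4), so reciprocity gives (15|587) = -(587|15). Reduce: 587 ≡ 2 (mod 15). Now have (2|15).
Factor out 2: 2 = 2. Since 15 ≡ 7 (mod 8), (2|15) = +1. Now have (1|15).
(1|15) = 1. Collecting the sign factors: 1.
Second factor (614|587):
Reduce the numerator: 614 ≡ 27 (mod 587), so (614|587) = (27|587).
Both 27 ≡ 3 and 587 ≡ 3 (mod 4), so reciprocity gives (27|587) = -(587|27). Reduce: 587 ≡ 20 (mod 27). Now have -(20|27).
Factor out 2: 20 = 2^2·5. Since 27 ≡ 3 (mod 8), (2|27) = -1, and (2|27)^2 = +1. Now have -(5|27).
5 ≡ 1 (mod 4), so quadratic reciprocity gives (5|27) = (27|5). Reduce: 27 ≡ 2 (mod 5). Now have -(2|5).
Factor out 2: 2 = 2. Since 5 ≡ 5 (mod 8), (2|5) = -1. Now have (1|5).
(1|5) = 1. Collecting the sign factors: 1.
Product: (1)·(1) = 1.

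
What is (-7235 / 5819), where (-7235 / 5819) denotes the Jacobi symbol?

(-7235 / 5819)
  = (4403 / 5819)    [-7235 ≡ 4403 mod 5819]
  = -(5819 / 4403)    [QR: both ≡ 3 mod 4, sign flips]
  = -(1416 / 4403)    [5819 ≡ 1416 mod 4403]
  = (177 / 4403)    [4403 ≡ 3 mod 8 ⇒ (2 / 4403)^3 = -1]
  = (4403 / 177)    [QR: 177 ≡ 1 mod 4, sign kept]
  = (155 / 177)    [4403 ≡ 155 mod 177]
  = (177 / 155)    [QR: 177 ≡ 1 mod 4, sign kept]
  = (22 / 155)    [177 ≡ 22 mod 155]
  = -(11 / 155)    [155 ≡ 3 mod 8 ⇒ (2 / 155) = -1]
  = (155 / 11)    [QR: both ≡ 3 mod 4, sign flips]
  = (1 / 11)    [155 ≡ 1 mod 11]
  = 1    [(1 / 11) = 1]

1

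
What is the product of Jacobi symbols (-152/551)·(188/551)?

0

By multiplicativity, (-152·188/551) = (-152/551)·(188/551).
First factor (-152/551):
(-152/551)
  = -(152/551)    [551 ≡ 3 mod 4 ⇒ (-1/551) = -1]
  = -(19/551)    [551 ≡ 7 mod 8 ⇒ (2/551)^3 = +1]
  = (551/19)    [QR: both ≡ 3 mod 4, sign flips]
  = (0/19)    [551 ≡ 0 mod 19]
  = 0    [numerator 0, gcd > 1]
Second factor (188/551):
(188/551)
  = (47/551)    [551 ≡ 7 mod 8 ⇒ (2/551)^2 = +1]
  = -(551/47)    [QR: both ≡ 3 mod 4, sign flips]
  = -(34/47)    [551 ≡ 34 mod 47]
  = -(17/47)    [47 ≡ 7 mod 8 ⇒ (2/47) = +1]
  = -(47/17)    [QR: 17 ≡ 1 mod 4, sign kept]
  = -(13/17)    [47 ≡ 13 mod 17]
  = -(17/13)    [QR: 13 ≡ 1 mod 4, sign kept]
  = -(4/13)    [17 ≡ 4 mod 13]
  = -(1/13)    [13 ≡ 5 mod 8 ⇒ (2/13)^2 = +1]
  = -1    [(1/13) = 1]
Product: (0)·(-1) = 0.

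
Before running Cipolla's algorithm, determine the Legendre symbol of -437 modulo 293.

Reduce the numerator: -437 ≡ 149 (mod 293), so (-437 / 293) = (149 / 293).
149 ≡ 1 (mod 4), so quadratic reciprocity gives (149 / 293) = (293 / 149). Reduce: 293 ≡ 144 (mod 149). Now have (144 / 149).
Factor out 2: 144 = 2^4·9. Since 149 ≡ 5 (mod 8), (2 / 149) = -1, and (2 / 149)^4 = +1. Now have (9 / 149).
9 ≡ 1 (mod 4), so quadratic reciprocity gives (9 / 149) = (149 / 9). Reduce: 149 ≡ 5 (mod 9). Now have (5 / 9).
5 ≡ 1 (mod 4), so quadratic reciprocity gives (5 / 9) = (9 / 5). Reduce: 9 ≡ 4 (mod 5). Now have (4 / 5).
Factor out 2: 4 = 2^2. Since 5 ≡ 5 (mod 8), (2 / 5) = -1, and (2 / 5)^2 = +1. Now have (1 / 5).
(1 / 5) = 1. Collecting the sign factors: 1.

1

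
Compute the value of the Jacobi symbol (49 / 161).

0

49 ≡ 1 (mod 4), so quadratic reciprocity gives (49 / 161) = (161 / 49). Reduce: 161 ≡ 14 (mod 49). Now have (14 / 49).
Factor out 2: 14 = 2·7. Since 49 ≡ 1 (mod 8), (2 / 49) = +1. Now have (7 / 49).
49 ≡ 1 (mod 4), so quadratic reciprocity gives (7 / 49) = (49 / 7). Reduce: 49 ≡ 0 (mod 7). Now have (0 / 7).
The numerator is now 0 with denominator 7 > 1: the symbol is 0.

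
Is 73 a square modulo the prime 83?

no

(73/83)
  = (83/73)    [QR: 73 ≡ 1 mod 4, sign kept]
  = (10/73)    [83 ≡ 10 mod 73]
  = (5/73)    [73 ≡ 1 mod 8 ⇒ (2/73) = +1]
  = (73/5)    [QR: 5 ≡ 1 mod 4, sign kept]
  = (3/5)    [73 ≡ 3 mod 5]
  = (5/3)    [QR: 5 ≡ 1 mod 4, sign kept]
  = (2/3)    [5 ≡ 2 mod 3]
  = -(1/3)    [3 ≡ 3 mod 8 ⇒ (2/3) = -1]
  = -1    [(1/3) = 1]
The Legendre symbol is -1, so x^2 ≡ 73 (mod 83) has no solution.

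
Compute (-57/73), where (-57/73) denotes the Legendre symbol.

1

Reduce the numerator: -57 ≡ 16 (mod 73), so (-57/73) = (16/73).
Factor out 2: 16 = 2^4. Since 73 ≡ 1 (mod 8), (2/73) = +1, and (2/73)^4 = +1. Now have (1/73).
(1/73) = 1. Collecting the sign factors: 1.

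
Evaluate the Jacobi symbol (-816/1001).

-1

Reduce the numerator: -816 ≡ 185 (mod 1001), so (-816/1001) = (185/1001).
185 ≡ 1 (mod 4), so quadratic reciprocity gives (185/1001) = (1001/185). Reduce: 1001 ≡ 76 (mod 185). Now have (76/185).
Factor out 2: 76 = 2^2·19. Since 185 ≡ 1 (mod 8), (2/185) = +1, and (2/185)^2 = +1. Now have (19/185).
185 ≡ 1 (mod 4), so quadratic reciprocity gives (19/185) = (185/19). Reduce: 185 ≡ 14 (mod 19). Now have (14/19).
Factor out 2: 14 = 2·7. Since 19 ≡ 3 (mod 8), (2/19) = -1. Now have -(7/19).
Both 7 ≡ 3 and 19 ≡ 3 (mod 4), so reciprocity gives (7/19) = -(19/7). Reduce: 19 ≡ 5 (mod 7). Now have (5/7).
5 ≡ 1 (mod 4), so quadratic reciprocity gives (5/7) = (7/5). Reduce: 7 ≡ 2 (mod 5). Now have (2/5).
Factor out 2: 2 = 2. Since 5 ≡ 5 (mod 8), (2/5) = -1. Now have -(1/5).
(1/5) = 1. Collecting the sign factors: -1.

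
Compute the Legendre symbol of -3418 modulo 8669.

(-3418/8669)
  = (5251/8669)    [-3418 ≡ 5251 mod 8669]
  = (8669/5251)    [QR: 8669 ≡ 1 mod 4, sign kept]
  = (3418/5251)    [8669 ≡ 3418 mod 5251]
  = -(1709/5251)    [5251 ≡ 3 mod 8 ⇒ (2/5251) = -1]
  = -(5251/1709)    [QR: 1709 ≡ 1 mod 4, sign kept]
  = -(124/1709)    [5251 ≡ 124 mod 1709]
  = -(31/1709)    [1709 ≡ 5 mod 8 ⇒ (2/1709)^2 = +1]
  = -(1709/31)    [QR: 1709 ≡ 1 mod 4, sign kept]
  = -(4/31)    [1709 ≡ 4 mod 31]
  = -(1/31)    [31 ≡ 7 mod 8 ⇒ (2/31)^2 = +1]
  = -1    [(1/31) = 1]

-1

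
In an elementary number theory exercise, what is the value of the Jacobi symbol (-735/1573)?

(-735/1573)
  = (838/1573)    [-735 ≡ 838 mod 1573]
  = -(419/1573)    [1573 ≡ 5 mod 8 ⇒ (2/1573) = -1]
  = -(1573/419)    [QR: 1573 ≡ 1 mod 4, sign kept]
  = -(316/419)    [1573 ≡ 316 mod 419]
  = -(79/419)    [419 ≡ 3 mod 8 ⇒ (2/419)^2 = +1]
  = (419/79)    [QR: both ≡ 3 mod 4, sign flips]
  = (24/79)    [419 ≡ 24 mod 79]
  = (3/79)    [79 ≡ 7 mod 8 ⇒ (2/79)^3 = +1]
  = -(79/3)    [QR: both ≡ 3 mod 4, sign flips]
  = -(1/3)    [79 ≡ 1 mod 3]
  = -1    [(1/3) = 1]

-1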